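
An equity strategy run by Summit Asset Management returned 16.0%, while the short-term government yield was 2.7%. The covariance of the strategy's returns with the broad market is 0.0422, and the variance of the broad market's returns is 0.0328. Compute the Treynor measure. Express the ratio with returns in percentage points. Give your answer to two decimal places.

β = Cov / Var = 0.0422 / 0.0328 = 1.2866
Treynor = (Rp − Rf) / β = (16.0% − 2.7%) / 1.2866 = 13.30 / 1.2866 = 10.3373

10.34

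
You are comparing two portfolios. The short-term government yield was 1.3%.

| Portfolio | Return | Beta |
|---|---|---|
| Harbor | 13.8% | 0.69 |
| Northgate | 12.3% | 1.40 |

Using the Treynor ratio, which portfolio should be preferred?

Harbor: Treynor = (13.8% − 1.3%) / 0.69 = 18.116
Northgate: Treynor = (12.3% − 1.3%) / 1.40 = 7.857
Highest: Harbor (18.116).

Harbor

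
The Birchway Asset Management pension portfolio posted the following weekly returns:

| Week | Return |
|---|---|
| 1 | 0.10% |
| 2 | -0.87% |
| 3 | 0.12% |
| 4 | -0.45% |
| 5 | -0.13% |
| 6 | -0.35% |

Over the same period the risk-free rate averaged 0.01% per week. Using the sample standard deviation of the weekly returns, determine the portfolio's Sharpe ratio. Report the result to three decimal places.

-0.727

r̄ = (0.1 − 0.87 + 0.12 − 0.45 − 0.13 − 0.35) / 6 = -0.2633%
Σ(r − r̄)² = (0.1 − (-0.2633))² + (-0.87 − (-0.2633))² + … = 0.7071
sample σ = √(0.7071 / 5) = √0.1414 = 0.3760%
Sharpe = (r̄ − rf) / σ = (-0.2633 − 0.01) / 0.3760 = -0.2733 / 0.3760 = -0.7269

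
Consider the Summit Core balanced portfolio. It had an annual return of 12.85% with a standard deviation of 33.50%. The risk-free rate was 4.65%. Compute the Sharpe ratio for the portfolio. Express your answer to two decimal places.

Sharpe = (Rp − Rf) / σp = (12.85% − 4.65%) / 33.50% = 8.20% / 33.50% = 0.2448

0.24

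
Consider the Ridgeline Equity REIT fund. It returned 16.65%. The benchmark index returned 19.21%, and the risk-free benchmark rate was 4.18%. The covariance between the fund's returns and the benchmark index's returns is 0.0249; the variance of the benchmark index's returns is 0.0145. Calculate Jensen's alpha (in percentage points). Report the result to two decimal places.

-13.34

β = Cov / Var = 0.0249 / 0.0145 = 1.7172
E[R] = Rf + β(Rm − Rf) = 4.18% + 1.7172 × (19.21% − 4.18%) = 29.9895%
α = Rp − E[R] = 16.65% − 29.9895% = -13.3395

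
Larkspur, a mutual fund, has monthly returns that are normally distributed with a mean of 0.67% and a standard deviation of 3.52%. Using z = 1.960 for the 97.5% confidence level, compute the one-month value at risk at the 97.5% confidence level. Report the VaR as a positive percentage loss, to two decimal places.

VaR (as % loss) = −(μ − z·σ) = −(0.67% − 1.960 × 3.52%) = −(-6.2292%) = 6.2292%

6.23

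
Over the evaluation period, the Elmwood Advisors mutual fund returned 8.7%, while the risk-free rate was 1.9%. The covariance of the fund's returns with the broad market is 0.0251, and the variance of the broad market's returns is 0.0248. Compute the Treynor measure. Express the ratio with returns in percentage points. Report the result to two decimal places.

6.72

β = Cov / Var = 0.0251 / 0.0248 = 1.0121
Treynor = (Rp − Rf) / β = (8.7% − 1.9%) / 1.0121 = 6.80 / 1.0121 = 6.7187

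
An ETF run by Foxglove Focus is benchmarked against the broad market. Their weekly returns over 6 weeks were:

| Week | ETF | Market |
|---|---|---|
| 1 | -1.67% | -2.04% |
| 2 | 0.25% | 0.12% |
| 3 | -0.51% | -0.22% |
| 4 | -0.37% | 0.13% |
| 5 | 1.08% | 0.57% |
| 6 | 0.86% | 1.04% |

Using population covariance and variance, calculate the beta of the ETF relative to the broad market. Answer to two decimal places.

r̄p = -0.0600%,  r̄m = -0.0667%
Cov = Σ(rp − r̄p)(rm − r̄m) / 6 = 0.8312
Var(rm) = Σ(rm − r̄m)² / 6 = 0.9369
β = Cov / Var = 0.8312 / 0.9369 = 0.8872

0.89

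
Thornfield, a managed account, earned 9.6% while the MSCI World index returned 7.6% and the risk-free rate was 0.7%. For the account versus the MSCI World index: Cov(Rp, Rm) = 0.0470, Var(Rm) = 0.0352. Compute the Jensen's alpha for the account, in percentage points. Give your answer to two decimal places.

-0.31

β = Cov / Var = 0.0470 / 0.0352 = 1.3352
E[R] = Rf + β(Rm − Rf) = 0.7% + 1.3352 × (7.6% − 0.7%) = 9.9129%
α = Rp − E[R] = 9.6% − 9.9129% = -0.3129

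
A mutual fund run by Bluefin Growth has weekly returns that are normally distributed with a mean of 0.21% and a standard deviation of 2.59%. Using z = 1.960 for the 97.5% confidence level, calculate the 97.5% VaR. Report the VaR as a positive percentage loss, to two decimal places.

VaR (as % loss) = −(μ − z·σ) = −(0.21% − 1.960 × 2.59%) = −(-4.8664%) = 4.8664%

4.87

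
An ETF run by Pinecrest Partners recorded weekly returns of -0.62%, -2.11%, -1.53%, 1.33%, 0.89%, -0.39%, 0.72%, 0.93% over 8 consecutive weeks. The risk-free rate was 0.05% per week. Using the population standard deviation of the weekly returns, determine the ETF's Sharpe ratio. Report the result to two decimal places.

Mean return r̄ = -0.780 / 8 = -0.0975%
Σ(r − r̄)² = (-0.62 − (-0.0975))² + (-2.11 − (-0.0975))² + … = 11.1978
population σ = √(11.1978 / 8) = √1.3997 = 1.1831%
Sharpe = (r̄ − rf) / σ = (-0.0975 − 0.05) / 1.1831 = -0.1475 / 1.1831 = -0.1247

-0.12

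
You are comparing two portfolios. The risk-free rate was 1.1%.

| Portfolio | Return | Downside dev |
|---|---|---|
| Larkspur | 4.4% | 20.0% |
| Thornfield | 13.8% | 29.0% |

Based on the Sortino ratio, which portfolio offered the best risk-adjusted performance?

Larkspur: Sortino ratio = (4.4% − 1.1%) / 20.0% = 0.165
Thornfield: Sortino ratio = (13.8% − 1.1%) / 29.0% = 0.438
Highest: Thornfield (0.438).

Thornfield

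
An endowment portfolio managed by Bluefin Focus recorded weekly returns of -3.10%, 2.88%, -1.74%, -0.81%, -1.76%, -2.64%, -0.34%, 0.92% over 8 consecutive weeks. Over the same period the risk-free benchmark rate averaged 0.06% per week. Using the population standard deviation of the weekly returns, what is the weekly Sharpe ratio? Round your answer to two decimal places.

-0.48

μ = (-3.1 + 2.88 − 1.74 − 0.81 − 1.76 − 2.64 − 0.34 + 0.92) / 8 = -0.8238%
Σ(r − μ)² = (-3.1 − (-0.8238))² + (2.88 − (-0.8238))² + … = 27.1888
population σ = √(27.1888 / 8) = √3.3986 = 1.8435%
Sharpe = (μ − rf) / σ = (-0.8238 − 0.06) / 1.8435 = -0.8838 / 1.8435 = -0.4794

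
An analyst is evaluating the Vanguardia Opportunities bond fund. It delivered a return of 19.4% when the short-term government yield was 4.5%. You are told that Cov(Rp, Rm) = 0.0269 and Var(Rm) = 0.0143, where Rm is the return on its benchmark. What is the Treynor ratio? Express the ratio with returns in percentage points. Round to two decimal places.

β = Cov / Var = 0.0269 / 0.0143 = 1.8811
Treynor = (Rp − Rf) / β = (19.4% − 4.5%) / 1.8811 = 14.90 / 1.8811 = 7.9209

7.92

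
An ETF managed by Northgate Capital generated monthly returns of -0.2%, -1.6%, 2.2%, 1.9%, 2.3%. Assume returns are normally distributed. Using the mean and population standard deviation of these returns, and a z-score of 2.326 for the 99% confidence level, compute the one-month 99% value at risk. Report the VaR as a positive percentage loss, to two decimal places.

μ = (-0.2 − 1.6 + 2.2 + 1.9 + 2.3) / 5 = 0.9200%
Σ(r − μ)² = 12.1080; population σ = √(12.1080/5) = 1.5561%
VaR = −(μ − z·σ) = −(0.9200 − 2.326 × 1.5561) = −(-2.6995) = 2.6995%

2.70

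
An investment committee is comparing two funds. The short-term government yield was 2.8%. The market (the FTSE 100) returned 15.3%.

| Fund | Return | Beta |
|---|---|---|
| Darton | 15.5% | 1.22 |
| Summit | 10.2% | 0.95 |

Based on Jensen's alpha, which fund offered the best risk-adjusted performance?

Darton

Darton: α = 15.5% − [2.8% + 1.22 × (15.3% − 2.8%)] = -2.550
Summit: α = 10.2% − [2.8% + 0.95 × (15.3% − 2.8%)] = -4.475
Highest: Darton (-2.550).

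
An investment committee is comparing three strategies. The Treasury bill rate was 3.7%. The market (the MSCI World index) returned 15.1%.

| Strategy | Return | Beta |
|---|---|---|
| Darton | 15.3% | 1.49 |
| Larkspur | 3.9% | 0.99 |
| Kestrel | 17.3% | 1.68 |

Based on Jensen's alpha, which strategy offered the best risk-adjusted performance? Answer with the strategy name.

Darton: α = 15.3% − [3.7% + 1.49 × (15.1% − 3.7%)] = -5.386
Larkspur: α = 3.9% − [3.7% + 0.99 × (15.1% − 3.7%)] = -11.086
Kestrel: α = 17.3% − [3.7% + 1.68 × (15.1% − 3.7%)] = -5.552
Highest: Darton (-5.386).

Darton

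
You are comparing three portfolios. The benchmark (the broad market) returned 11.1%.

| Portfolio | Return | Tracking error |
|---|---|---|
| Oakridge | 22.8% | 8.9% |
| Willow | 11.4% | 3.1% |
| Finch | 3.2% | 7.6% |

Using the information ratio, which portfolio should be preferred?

Oakridge: IR = (22.8% − 11.1%) / 8.9% = 1.315
Willow: IR = (11.4% − 11.1%) / 3.1% = 0.097
Finch: IR = (3.2% − 11.1%) / 7.6% = -1.039
Highest: Oakridge (1.315).

Oakridge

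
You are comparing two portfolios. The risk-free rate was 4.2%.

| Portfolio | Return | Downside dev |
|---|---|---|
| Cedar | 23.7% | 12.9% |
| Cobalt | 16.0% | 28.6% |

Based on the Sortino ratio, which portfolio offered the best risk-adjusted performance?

Cedar: Sortino ratio = (23.7% − 4.2%) / 12.9% = 1.512
Cobalt: Sortino ratio = (16.0% − 4.2%) / 28.6% = 0.413
Highest: Cedar (1.512).

Cedar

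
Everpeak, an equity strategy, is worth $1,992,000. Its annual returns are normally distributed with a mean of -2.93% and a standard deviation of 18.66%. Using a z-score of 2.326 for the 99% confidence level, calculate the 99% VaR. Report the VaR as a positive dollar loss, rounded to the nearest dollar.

Return at the 99% tail: μ − z·σ = -2.93% − 2.326 × 18.66% = -2.93 − 43.40316 = -46.33316%
VaR = −(-46.33316%) × $1,992,000 = 46.33316% × $1,992,000 = $922,957

$922,957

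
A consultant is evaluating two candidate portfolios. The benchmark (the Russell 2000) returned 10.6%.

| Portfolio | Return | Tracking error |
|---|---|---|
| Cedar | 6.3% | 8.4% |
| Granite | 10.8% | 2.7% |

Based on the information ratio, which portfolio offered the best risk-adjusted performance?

Granite

Cedar: IR = (6.3% − 10.6%) / 8.4% = -0.512
Granite: IR = (10.8% − 10.6%) / 2.7% = 0.074
Highest: Granite (0.074).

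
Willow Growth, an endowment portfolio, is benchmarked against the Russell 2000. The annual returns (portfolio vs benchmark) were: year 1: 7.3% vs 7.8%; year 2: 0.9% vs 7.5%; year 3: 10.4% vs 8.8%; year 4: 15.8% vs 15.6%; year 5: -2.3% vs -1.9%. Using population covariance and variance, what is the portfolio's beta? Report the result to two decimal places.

1.05

r̄p = 6.4200%,  r̄m = 7.5600%
Cov = Σ(rp − r̄p)(rm − r̄m) / 5 = 32.6768
Var(rm) = Σ(rm − r̄m)² / 5 = 31.1464
β = Cov / Var = 32.6768 / 31.1464 = 1.0491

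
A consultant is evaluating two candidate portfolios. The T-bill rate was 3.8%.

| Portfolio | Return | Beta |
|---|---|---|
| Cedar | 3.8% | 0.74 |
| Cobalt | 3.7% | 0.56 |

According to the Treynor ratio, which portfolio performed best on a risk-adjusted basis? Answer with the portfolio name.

Cedar

Cedar: Treynor = (3.8% − 3.8%) / 0.74 = 0.000
Cobalt: Treynor = (3.7% − 3.8%) / 0.56 = -0.179
Highest: Cedar (0.000).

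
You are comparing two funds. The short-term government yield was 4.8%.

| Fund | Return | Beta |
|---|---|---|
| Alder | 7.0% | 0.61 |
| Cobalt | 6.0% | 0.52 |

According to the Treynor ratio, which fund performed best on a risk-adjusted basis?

Alder

Alder: Treynor = (7.0% − 4.8%) / 0.61 = 3.607
Cobalt: Treynor = (6.0% − 4.8%) / 0.52 = 2.308
Highest: Alder (3.607).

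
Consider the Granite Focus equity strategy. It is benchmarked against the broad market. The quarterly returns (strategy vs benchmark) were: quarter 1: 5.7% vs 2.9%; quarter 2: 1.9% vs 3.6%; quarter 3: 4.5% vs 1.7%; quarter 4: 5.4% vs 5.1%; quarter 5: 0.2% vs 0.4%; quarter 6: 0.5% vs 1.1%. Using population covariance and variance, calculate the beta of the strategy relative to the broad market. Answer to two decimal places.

r̄p = 3.0333%,  r̄m = 2.4667%
Cov = Σ(rp − r̄p)(rm − r̄m) / 6 = 2.3828
Var(rm) = Σ(rm − r̄m)² / 6 = 2.5222
β = Cov / Var = 2.3828 / 2.5222 = 0.9447

0.94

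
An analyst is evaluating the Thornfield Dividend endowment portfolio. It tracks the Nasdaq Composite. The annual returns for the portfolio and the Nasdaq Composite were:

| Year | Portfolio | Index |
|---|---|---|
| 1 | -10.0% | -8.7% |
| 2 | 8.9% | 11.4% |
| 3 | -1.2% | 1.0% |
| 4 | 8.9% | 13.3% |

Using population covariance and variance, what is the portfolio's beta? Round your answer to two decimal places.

0.89

r̄p = 1.6500%,  r̄m = 4.2500%
Cov = Σ(rp − r̄p)(rm − r̄m) / 4 = 69.3950
Var(rm) = Σ(rm − r̄m)² / 4 = 77.8225
β = Cov / Var = 69.3950 / 77.8225 = 0.8917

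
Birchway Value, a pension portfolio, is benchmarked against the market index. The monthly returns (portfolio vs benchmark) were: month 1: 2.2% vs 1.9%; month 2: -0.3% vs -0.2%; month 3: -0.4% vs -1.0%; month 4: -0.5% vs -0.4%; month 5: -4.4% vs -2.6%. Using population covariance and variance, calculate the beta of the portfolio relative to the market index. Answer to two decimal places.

1.40

r̄p = -0.6800%,  r̄m = -0.4600%
Cov = Σ(rp − r̄p)(rm − r̄m) / 5 = 2.9432
Var(rm) = Σ(rm − r̄m)² / 5 = 2.1024
β = Cov / Var = 2.9432 / 2.1024 = 1.3999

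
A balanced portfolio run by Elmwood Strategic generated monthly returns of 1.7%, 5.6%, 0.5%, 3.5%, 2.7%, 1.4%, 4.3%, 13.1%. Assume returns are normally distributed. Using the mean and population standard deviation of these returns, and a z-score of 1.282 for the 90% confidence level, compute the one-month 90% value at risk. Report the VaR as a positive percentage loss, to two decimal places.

0.69

μ = (1.7 + 5.6 + 0.5 + 3.5 + 2.7 + 1.4 + 4.3 + 13.1) / 8 = 32.80 / 8 = 4.1000%
Σ(r − μ)² = 111.6200; population σ = √(111.6200/8) = 3.7353%
VaR = −(μ − z·σ) = −(4.1000 − 1.282 × 3.7353) = −(-0.6887) = 0.6887%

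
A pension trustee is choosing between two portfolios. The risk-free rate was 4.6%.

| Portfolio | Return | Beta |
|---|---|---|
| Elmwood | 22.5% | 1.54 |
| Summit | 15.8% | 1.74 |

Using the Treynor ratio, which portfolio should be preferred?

Elmwood: Treynor = (22.5% − 4.6%) / 1.54 = 11.623
Summit: Treynor = (15.8% − 4.6%) / 1.74 = 6.437
Highest: Elmwood (11.623).

Elmwood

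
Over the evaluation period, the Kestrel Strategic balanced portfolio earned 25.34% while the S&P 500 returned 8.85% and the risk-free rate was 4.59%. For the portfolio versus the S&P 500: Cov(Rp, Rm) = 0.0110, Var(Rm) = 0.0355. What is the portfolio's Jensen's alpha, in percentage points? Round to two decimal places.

β = Cov / Var = 0.0110 / 0.0355 = 0.3099
E[R] = Rf + β(Rm − Rf) = 4.59% + 0.3099 × (8.85% − 4.59%) = 5.9102%
α = Rp − E[R] = 25.34% − 5.9102% = 19.4298

19.43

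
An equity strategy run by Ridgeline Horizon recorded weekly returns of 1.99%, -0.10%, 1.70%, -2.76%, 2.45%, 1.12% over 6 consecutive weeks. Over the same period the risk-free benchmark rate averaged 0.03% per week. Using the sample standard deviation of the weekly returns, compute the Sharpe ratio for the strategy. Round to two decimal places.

Mean return r̄ = 4.400 / 6 = 0.7333%
Σ(r − r̄)² = (1.99 − 0.7333)² + (-0.1 − 0.7333)² + (1.7 − 0.7333)² + … = 18.5079
sample σ = √(18.5079 / 5) = √3.7016 = 1.9240%
Sharpe = (r̄ − rf) / σ = (0.7333 − 0.03) / 1.9240 = 0.7033 / 1.9240 = 0.3655

0.37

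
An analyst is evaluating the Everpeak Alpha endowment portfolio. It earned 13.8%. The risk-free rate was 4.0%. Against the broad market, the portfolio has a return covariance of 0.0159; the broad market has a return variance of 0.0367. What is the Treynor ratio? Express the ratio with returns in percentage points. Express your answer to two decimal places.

β = Cov / Var = 0.0159 / 0.0367 = 0.4332
Treynor = (Rp − Rf) / β = (13.8% − 4.0%) / 0.4332 = 9.80 / 0.4332 = 22.6223

22.62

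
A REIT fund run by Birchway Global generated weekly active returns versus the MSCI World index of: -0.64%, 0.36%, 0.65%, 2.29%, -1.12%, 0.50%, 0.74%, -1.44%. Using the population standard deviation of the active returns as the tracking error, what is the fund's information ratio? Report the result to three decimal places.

0.149

r̄ = (-0.64 + 0.36 + 0.65 + 2.29 − 1.12 + 0.5 + 0.74 − 1.44) / 8 = 1.340 / 8 = 0.1675%
Σ(r − r̄)² = (-0.64 − 0.1675)² + (0.36 − 0.1675)² + (0.65 − 0.1675)² + … = 10.1070
population σ = √(10.1070 / 8) = √1.2634 = 1.1240%
IR = r̄ / tracking error = 0.1675 / 1.1240 = 0.1490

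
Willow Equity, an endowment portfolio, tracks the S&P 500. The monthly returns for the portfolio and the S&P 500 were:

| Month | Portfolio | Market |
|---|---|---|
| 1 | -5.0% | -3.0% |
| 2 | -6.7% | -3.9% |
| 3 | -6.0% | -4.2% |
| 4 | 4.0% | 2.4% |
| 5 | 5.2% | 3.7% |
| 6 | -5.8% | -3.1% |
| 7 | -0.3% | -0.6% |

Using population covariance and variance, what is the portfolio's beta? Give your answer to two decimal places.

1.57

r̄p = -2.0857%,  r̄m = -1.2429%
Cov = Σ(rp − r̄p)(rm − r̄m) / 7 = 13.5978
Var(rm) = Σ(rm − r̄m)² / 7 = 8.6367
β = Cov / Var = 13.5978 / 8.6367 = 1.5744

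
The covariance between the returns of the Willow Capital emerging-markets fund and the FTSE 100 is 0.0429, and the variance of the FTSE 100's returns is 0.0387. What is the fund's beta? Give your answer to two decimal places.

1.11

β = Cov(Rp, Rm) / Var(Rm) = 0.0429 / 0.0387 = 1.1085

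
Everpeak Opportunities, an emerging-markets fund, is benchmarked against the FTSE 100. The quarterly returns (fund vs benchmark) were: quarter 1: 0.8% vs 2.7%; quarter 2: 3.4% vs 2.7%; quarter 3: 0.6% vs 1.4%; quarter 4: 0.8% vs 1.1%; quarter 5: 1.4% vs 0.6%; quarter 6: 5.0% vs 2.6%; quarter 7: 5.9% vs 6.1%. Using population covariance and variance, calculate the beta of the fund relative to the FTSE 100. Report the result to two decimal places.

0.95

r̄p = 2.5571%,  r̄m = 2.4571%
Cov = Σ(rp − r̄p)(rm − r̄m) / 7 = 2.7010
Var(rm) = Σ(rm − r̄m)² / 7 = 2.8310
β = Cov / Var = 2.7010 / 2.8310 = 0.9541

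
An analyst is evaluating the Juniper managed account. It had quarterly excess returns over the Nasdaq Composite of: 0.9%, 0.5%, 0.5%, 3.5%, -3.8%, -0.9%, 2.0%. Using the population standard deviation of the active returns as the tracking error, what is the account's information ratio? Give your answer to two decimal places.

r̄ = (0.9 + 0.5 + 0.5 + 3.5 − 3.8 − 0.9 + 2) / 7 = 2.70 / 7 = 0.3857%
Population std dev = √[31.7686 / 7] = 2.1303%
IR = r̄ / tracking error = 0.3857 / 2.1303 = 0.1811

0.18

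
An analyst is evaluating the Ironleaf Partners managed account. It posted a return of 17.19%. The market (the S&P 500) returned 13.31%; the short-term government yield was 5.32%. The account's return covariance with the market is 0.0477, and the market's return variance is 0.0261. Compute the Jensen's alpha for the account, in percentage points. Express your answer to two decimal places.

β = Cov / Var = 0.0477 / 0.0261 = 1.8276
E[R] = Rf + β(Rm − Rf) = 5.32% + 1.8276 × (13.31% − 5.32%) = 19.9225%
α = Rp − E[R] = 17.19% − 19.9225% = -2.7325

-2.73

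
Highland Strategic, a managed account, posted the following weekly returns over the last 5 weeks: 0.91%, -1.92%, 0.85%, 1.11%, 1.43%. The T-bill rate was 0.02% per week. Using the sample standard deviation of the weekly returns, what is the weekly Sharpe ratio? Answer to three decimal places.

0.336

μ = (0.91 − 1.92 + 0.85 + 1.11 + 1.43) / 5 = 0.4760%
Sample σ = √[Σ(r − μ)² / 4] = √[7.3811 / 4] = √1.8453 = 1.3584%
Sharpe = (μ − rf) / σ = (0.4760 − 0.02) / 1.3584 = 0.4560 / 1.3584 = 0.3357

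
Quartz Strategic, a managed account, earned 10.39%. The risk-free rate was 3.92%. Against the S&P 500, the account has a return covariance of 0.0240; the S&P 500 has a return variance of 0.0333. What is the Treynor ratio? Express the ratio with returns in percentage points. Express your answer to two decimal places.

β = Cov / Var = 0.0240 / 0.0333 = 0.7207
Treynor = (Rp − Rf) / β = (10.39% − 3.92%) / 0.7207 = 6.47 / 0.7207 = 8.9774

8.98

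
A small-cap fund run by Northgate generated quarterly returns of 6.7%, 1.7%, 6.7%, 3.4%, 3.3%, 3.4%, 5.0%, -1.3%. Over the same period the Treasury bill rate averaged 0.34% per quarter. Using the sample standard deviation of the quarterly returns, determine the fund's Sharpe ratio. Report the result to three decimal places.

μ = (6.7 + 1.7 + 6.7 + 3.4 + 3.3 + 3.4 + 5 − 1.3) / 8 = 3.6125%
Σ(r − μ)² = 48.9688; sample σ = √(48.9688/7) = 2.6449%
Sharpe = (μ − rf) / σ = (3.6125 − 0.34) / 2.6449 = 3.2725 / 2.6449 = 1.2373

1.237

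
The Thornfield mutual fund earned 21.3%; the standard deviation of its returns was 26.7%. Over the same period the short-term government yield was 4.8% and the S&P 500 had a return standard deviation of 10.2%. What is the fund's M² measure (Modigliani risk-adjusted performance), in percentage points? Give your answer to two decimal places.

Sharpe = (Rp − Rf) / σp = (21.3% − 4.8%) / 26.7% = 0.6180
M² = Rf + Sharpe × σm = 4.8% + 0.6180 × 10.2% = 11.1036%

11.10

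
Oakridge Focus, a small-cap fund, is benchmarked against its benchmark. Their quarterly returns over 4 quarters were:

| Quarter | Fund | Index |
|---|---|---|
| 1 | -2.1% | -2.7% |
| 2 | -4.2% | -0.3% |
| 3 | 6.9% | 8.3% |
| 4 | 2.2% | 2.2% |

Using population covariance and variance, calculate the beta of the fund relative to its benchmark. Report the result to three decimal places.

0.951

r̄p = 0.7000%,  r̄m = 1.8750%
Cov = Σ(rp − r̄p)(rm − r̄m) / 4 = 15.9475
Var(rm) = Σ(rm − r̄m)² / 4 = 16.7619
β = Cov / Var = 15.9475 / 16.7619 = 0.9514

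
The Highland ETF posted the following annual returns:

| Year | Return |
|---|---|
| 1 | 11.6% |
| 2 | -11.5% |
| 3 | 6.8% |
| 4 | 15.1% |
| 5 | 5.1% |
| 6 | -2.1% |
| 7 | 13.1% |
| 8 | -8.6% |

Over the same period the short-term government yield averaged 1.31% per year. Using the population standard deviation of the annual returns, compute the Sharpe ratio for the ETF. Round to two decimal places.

μ = (11.6 − 11.5 + 6.8 + 15.1 + 5.1 − 2.1 + 13.1 − 8.6) / 8 = 3.6875%
Σ(r − μ)² = 708.2688; population σ = √(708.2688/8) = 9.4092%
Sharpe = (μ − rf) / σ = (3.6875 − 1.31) / 9.4092 = 2.3775 / 9.4092 = 0.2527

0.25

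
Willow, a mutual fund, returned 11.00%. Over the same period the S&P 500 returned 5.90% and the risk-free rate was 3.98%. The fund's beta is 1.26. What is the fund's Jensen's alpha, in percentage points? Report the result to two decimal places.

4.60

CAPM expected return = Rf + β(Rm − Rf) = 3.98% + 1.26 × (5.90% − 3.98%) = 3.98 + 1.26 × 1.92 = 6.3992%
Jensen's α = Rp − E[R] = 11.00% − 6.3992% = 4.6008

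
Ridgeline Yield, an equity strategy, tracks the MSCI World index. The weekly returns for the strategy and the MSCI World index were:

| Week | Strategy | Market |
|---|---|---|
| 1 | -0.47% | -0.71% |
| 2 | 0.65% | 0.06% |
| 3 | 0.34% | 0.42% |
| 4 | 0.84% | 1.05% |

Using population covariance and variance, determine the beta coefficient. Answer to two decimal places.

r̄p = 0.3400%,  r̄m = 0.2050%
Cov = Σ(rp − r̄p)(rm − r̄m) / 4 = 0.2797
Var(rm) = Σ(rm − r̄m)² / 4 = 0.4046
β = Cov / Var = 0.2797 / 0.4046 = 0.6913

0.69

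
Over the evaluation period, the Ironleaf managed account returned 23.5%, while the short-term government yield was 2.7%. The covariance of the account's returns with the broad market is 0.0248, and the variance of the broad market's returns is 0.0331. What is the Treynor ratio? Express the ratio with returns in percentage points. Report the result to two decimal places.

27.76

β = Cov / Var = 0.0248 / 0.0331 = 0.7492
Treynor = (Rp − Rf) / β = (23.5% − 2.7%) / 0.7492 = 20.80 / 0.7492 = 27.7629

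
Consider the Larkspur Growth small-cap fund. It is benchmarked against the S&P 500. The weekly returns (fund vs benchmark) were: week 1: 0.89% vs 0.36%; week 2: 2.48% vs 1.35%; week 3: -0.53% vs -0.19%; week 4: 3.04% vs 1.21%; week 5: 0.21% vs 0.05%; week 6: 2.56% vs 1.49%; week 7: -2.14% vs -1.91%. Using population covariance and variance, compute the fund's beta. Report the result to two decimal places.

1.54

r̄p = 0.9300%,  r̄m = 0.3371%
Cov = Σ(rp − r̄p)(rm − r̄m) / 7 = 1.8807
Var(rm) = Σ(rm − r̄m)² / 7 = 1.2182
β = Cov / Var = 1.8807 / 1.2182 = 1.5438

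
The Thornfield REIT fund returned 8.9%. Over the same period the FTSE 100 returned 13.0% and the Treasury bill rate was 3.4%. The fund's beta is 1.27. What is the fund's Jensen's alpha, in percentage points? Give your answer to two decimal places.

-6.69

CAPM expected return = Rf + β(Rm − Rf) = 3.4% + 1.27 × (13.0% − 3.4%) = 3.4 + 1.27 × 9.60 = 15.5920%
Jensen's α = Rp − E[R] = 8.9% − 15.5920% = -6.6920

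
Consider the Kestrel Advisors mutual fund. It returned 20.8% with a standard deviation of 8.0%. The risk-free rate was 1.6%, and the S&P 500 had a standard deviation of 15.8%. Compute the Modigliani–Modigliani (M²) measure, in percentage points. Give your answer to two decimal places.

Sharpe = (Rp − Rf) / σp = (20.8% − 1.6%) / 8.0% = 2.4000
M² = Rf + Sharpe × σm = 1.6% + 2.4000 × 15.8% = 39.5200%

39.52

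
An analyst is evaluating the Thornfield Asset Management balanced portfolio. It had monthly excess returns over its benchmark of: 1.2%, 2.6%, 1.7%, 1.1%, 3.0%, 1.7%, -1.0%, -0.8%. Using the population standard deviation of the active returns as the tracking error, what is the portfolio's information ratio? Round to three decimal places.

Mean return μ = 9.50 / 8 = 1.1875%
Σ(r − μ)² = 14.5488; population σ = √(14.5488/8) = 1.3486%
IR = μ / tracking error = 1.1875 / 1.3486 = 0.8805

0.881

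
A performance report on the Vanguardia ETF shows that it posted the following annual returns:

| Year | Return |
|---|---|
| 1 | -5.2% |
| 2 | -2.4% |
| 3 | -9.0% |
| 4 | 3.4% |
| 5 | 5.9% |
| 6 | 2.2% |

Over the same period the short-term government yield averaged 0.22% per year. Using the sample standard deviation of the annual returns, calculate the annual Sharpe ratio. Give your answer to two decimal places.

μ = (-5.2 − 2.4 − 9 + 3.4 + 5.9 + 2.2) / 6 = -5.10 / 6 = -0.8500%
Σ(r − μ)² = (-5.2 − (-0.8500))² + (-2.4 − (-0.8500))² + … = 160.6750
σ = √[160.6750 / 5] = 5.6688%
Sharpe = (μ − rf) / σ = (-0.8500 − 0.22) / 5.6688 = -1.0700 / 5.6688 = -0.1888

-0.19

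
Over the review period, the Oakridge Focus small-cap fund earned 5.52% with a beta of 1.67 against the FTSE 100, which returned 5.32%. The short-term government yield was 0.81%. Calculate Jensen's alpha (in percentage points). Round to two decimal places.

-2.82

CAPM expected return = Rf + β(Rm − Rf) = 0.81% + 1.67 × (5.32% − 0.81%) = 0.81 + 1.67 × 4.51 = 8.3417%
Jensen's α = Rp − E[R] = 5.52% − 8.3417% = -2.8217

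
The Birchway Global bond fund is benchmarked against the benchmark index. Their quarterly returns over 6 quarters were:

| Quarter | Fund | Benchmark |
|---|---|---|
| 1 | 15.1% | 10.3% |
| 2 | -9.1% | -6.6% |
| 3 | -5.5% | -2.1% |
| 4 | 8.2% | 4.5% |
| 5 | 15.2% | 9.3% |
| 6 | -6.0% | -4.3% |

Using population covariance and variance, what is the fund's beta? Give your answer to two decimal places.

r̄p = 2.9833%,  r̄m = 1.8500%
Cov = Σ(rp − r̄p)(rm − r̄m) / 6 = 66.3475
Var(rm) = Σ(rm − r̄m)² / 6 = 43.1258
β = Cov / Var = 66.3475 / 43.1258 = 1.5385

1.54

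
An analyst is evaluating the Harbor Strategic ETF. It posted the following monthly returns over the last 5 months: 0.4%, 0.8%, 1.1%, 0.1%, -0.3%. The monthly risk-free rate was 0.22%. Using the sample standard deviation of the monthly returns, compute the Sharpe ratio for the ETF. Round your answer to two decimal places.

0.36

r̄ = (0.4 + 0.8 + 1.1 + 0.1 − 0.3) / 5 = 0.4200%
Σ(r − r̄)² = 1.2280; sample σ = √(1.2280/4) = 0.5541%
Sharpe = (r̄ − rf) / σ = (0.4200 − 0.22) / 0.5541 = 0.2000 / 0.5541 = 0.3609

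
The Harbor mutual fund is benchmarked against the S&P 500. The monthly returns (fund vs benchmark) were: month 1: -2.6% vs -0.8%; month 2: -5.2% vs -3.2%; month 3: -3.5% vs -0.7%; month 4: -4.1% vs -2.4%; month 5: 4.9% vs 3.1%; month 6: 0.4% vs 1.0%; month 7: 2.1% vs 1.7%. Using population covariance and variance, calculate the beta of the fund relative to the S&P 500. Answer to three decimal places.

r̄p = -1.1429%,  r̄m = -0.1857%
Cov = Σ(rp − r̄p)(rm − r̄m) / 7 = 6.9549
Var(rm) = Σ(rm − r̄m)² / 7 = 4.3412
β = Cov / Var = 6.9549 / 4.3412 = 1.6021

1.602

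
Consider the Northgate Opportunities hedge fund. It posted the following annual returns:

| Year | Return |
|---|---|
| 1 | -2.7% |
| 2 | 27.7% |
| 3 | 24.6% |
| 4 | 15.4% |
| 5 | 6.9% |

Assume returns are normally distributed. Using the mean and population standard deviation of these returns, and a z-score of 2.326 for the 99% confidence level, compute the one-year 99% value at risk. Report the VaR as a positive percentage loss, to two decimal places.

11.74

Mean return r̄ = 71.90 / 5 = 14.3800%
Σ(r − r̄)² = (-2.7 − 14.3800)² + (27.7 − 14.3800)² + (24.6 − 14.3800)² + … = 630.5880
population σ = √(630.5880 / 5) = √126.1176 = 11.2302%
VaR = −(r̄ − z·σ) = −(14.3800 − 2.326 × 11.2302) = −(-11.7414) = 11.7414%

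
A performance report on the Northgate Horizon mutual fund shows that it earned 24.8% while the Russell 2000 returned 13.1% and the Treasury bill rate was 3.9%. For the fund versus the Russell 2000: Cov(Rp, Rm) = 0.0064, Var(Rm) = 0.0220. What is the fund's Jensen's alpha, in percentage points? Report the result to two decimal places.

β = Cov / Var = 0.0064 / 0.0220 = 0.2909
E[R] = Rf + β(Rm − Rf) = 3.9% + 0.2909 × (13.1% − 3.9%) = 6.5763%
α = Rp − E[R] = 24.8% − 6.5763% = 18.2237

18.22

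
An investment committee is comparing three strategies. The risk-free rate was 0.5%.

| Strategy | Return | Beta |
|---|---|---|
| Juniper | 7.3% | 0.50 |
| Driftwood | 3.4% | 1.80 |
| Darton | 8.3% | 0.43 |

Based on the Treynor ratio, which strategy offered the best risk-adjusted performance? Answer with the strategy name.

Juniper: Treynor = (7.3% − 0.5%) / 0.50 = 13.600
Driftwood: Treynor = (3.4% − 0.5%) / 1.80 = 1.611
Darton: Treynor = (8.3% − 0.5%) / 0.43 = 18.140
Highest: Darton (18.140).

Darton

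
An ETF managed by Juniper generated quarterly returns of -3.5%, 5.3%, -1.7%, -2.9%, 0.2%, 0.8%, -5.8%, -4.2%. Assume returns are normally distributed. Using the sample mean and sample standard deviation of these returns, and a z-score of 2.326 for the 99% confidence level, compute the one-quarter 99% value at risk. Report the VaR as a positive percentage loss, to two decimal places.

9.64

r̄ = (-3.5 + 5.3 − 1.7 − 2.9 + 0.2 + 0.8 − 5.8 − 4.2) / 8 = -11.80 / 8 = -1.4750%
Sample σ = √[Σ(r − r̄)² / 7] = √[86.1950 / 7] = √12.3136 = 3.5091%
VaR = −(r̄ − z·σ) = −(-1.4750 − 2.326 × 3.5091) = −(-9.6372) = 9.6372%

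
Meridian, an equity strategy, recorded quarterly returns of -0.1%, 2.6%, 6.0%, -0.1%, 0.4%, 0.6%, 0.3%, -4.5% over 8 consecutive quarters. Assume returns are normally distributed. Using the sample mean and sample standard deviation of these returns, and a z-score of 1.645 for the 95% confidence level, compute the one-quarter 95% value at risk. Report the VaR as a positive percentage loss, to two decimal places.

Mean return r̄ = 5.20 / 8 = 0.6500%
Σ(r − r̄)² = 60.2600; sample σ = √(60.2600/7) = 2.9340%
VaR = −(r̄ − z·σ) = −(0.6500 − 1.645 × 2.9340) = −(-4.1764) = 4.1764%

4.18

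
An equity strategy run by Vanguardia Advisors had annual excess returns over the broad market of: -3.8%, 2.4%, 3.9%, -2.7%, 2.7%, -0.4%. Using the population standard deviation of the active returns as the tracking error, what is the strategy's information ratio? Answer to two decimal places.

0.12

μ = (-3.8 + 2.4 + 3.9 − 2.7 + 2.7 − 0.4) / 6 = 0.3500%
Population σ = √[Σ(r − μ)² / 6] = √[49.4150 / 6] = √8.2358 = 2.8698%
IR = μ / tracking error = 0.3500 / 2.8698 = 0.1220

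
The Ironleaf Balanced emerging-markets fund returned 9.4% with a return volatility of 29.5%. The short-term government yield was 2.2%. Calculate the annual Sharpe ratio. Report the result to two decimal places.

Sharpe = (Rp − Rf) / σp = (9.4% − 2.2%) / 29.5% = 7.20% / 29.5% = 0.2441

0.24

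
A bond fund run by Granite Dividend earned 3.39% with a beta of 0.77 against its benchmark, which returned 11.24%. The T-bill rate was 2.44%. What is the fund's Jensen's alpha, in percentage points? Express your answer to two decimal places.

-5.83

CAPM expected return = Rf + β(Rm − Rf) = 2.44% + 0.77 × (11.24% − 2.44%) = 2.44 + 0.77 × 8.80 = 9.2160%
Jensen's α = Rp − E[R] = 3.39% − 9.2160% = -5.8260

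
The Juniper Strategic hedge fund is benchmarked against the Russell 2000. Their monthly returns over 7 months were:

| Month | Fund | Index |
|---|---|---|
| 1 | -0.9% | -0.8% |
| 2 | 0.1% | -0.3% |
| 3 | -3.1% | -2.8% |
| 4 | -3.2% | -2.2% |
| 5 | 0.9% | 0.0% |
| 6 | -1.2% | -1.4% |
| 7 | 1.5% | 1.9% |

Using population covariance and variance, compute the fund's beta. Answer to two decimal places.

1.12

r̄p = -0.8429%,  r̄m = -0.8000%
Cov = Σ(rp − r̄p)(rm − r̄m) / 7 = 2.3171
Var(rm) = Σ(rm − r̄m)² / 7 = 2.0714
β = Cov / Var = 2.3171 / 2.0714 = 1.1186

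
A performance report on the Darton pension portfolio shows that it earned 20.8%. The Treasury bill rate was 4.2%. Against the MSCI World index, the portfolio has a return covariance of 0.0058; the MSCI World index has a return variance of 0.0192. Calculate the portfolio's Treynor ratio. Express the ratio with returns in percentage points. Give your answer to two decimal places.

54.95

β = Cov / Var = 0.0058 / 0.0192 = 0.3021
Treynor = (Rp − Rf) / β = (20.8% − 4.2%) / 0.3021 = 16.60 / 0.3021 = 54.9487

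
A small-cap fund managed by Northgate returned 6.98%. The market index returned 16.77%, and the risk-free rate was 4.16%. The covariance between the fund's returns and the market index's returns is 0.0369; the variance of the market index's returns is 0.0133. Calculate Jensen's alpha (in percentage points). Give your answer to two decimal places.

-32.17

β = Cov / Var = 0.0369 / 0.0133 = 2.7744
E[R] = Rf + β(Rm − Rf) = 4.16% + 2.7744 × (16.77% − 4.16%) = 39.1452%
α = Rp − E[R] = 6.98% − 39.1452% = -32.1652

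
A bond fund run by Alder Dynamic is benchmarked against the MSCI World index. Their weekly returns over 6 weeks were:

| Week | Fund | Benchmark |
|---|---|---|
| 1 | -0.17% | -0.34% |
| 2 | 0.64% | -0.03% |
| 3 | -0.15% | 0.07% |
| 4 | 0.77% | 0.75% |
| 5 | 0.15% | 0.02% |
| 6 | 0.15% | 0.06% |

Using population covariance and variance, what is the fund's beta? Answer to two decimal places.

0.77

r̄p = 0.2317%,  r̄m = 0.0883%
Cov = Σ(rp − r̄p)(rm − r̄m) / 6 = 0.0825
Var(rm) = Σ(rm − r̄m)² / 6 = 0.1068
β = Cov / Var = 0.0825 / 0.1068 = 0.7725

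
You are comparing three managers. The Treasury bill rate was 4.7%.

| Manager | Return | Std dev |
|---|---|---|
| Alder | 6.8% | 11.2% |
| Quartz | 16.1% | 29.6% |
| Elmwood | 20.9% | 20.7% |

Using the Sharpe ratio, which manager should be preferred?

Elmwood

Alder: Sharpe ratio = (6.8% − 4.7%) / 11.2% = 0.188
Quartz: Sharpe ratio = (16.1% − 4.7%) / 29.6% = 0.385
Elmwood: Sharpe ratio = (20.9% − 4.7%) / 20.7% = 0.783
Highest: Elmwood (0.783).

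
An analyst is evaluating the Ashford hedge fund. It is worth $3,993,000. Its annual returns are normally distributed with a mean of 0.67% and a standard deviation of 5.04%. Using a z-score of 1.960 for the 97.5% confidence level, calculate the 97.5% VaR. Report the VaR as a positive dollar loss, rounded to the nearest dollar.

$367,691

Return at the 97.5% tail: μ − z·σ = 0.67% − 1.960 × 5.04% = 0.67 − 9.8784 = -9.2084%
VaR = −(-9.2084%) × $3,993,000 = 9.2084% × $3,993,000 = $367,691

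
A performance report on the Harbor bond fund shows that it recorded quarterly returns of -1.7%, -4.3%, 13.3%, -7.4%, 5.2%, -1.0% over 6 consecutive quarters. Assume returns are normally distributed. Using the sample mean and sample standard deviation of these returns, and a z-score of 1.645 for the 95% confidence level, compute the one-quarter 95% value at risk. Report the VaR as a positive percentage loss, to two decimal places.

r̄ = (-1.7 − 4.3 + 13.3 − 7.4 + 5.2 − 1) / 6 = 0.6833%
Sample std dev = √[278.2683 / 5] = 7.4601%
VaR = −(r̄ − z·σ) = −(0.6833 − 1.645 × 7.4601) = −(-11.5886) = 11.5886%

11.59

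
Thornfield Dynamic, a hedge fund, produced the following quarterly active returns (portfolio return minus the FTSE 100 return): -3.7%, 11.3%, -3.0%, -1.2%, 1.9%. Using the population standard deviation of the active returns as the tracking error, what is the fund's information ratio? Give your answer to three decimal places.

r̄ = (-3.7 + 11.3 − 3 − 1.2 + 1.9) / 5 = 5.30 / 5 = 1.0600%
Σ(r − r̄)² = 149.8120; population σ = √(149.8120/5) = 5.4738%
IR = r̄ / tracking error = 1.0600 / 5.4738 = 0.1936

0.194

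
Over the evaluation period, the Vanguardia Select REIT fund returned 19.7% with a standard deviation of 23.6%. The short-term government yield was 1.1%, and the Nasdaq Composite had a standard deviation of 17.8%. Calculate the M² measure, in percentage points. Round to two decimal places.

Sharpe = (Rp − Rf) / σp = (19.7% − 1.1%) / 23.6% = 0.7881
M² = Rf + Sharpe × σm = 1.1% + 0.7881 × 17.8% = 15.1282%

15.13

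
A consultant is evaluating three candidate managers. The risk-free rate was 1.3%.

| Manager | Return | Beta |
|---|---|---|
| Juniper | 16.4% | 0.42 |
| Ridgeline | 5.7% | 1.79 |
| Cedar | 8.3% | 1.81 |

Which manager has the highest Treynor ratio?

Juniper

Juniper: Treynor = (16.4% − 1.3%) / 0.42 = 35.952
Ridgeline: Treynor = (5.7% − 1.3%) / 1.79 = 2.458
Cedar: Treynor = (8.3% − 1.3%) / 1.81 = 3.867
Highest: Juniper (35.952).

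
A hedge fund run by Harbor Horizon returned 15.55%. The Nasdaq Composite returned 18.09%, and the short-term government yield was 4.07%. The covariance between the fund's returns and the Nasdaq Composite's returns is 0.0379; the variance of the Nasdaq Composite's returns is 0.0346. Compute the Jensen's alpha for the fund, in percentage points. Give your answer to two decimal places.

β = Cov / Var = 0.0379 / 0.0346 = 1.0954
E[R] = Rf + β(Rm − Rf) = 4.07% + 1.0954 × (18.09% − 4.07%) = 19.4275%
α = Rp − E[R] = 15.55% − 19.4275% = -3.8775

-3.88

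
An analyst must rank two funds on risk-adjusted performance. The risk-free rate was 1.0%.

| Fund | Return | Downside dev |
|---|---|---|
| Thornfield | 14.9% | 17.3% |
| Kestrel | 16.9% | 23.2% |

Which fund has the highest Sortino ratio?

Thornfield: Sortino ratio = (14.9% − 1.0%) / 17.3% = 0.803
Kestrel: Sortino ratio = (16.9% − 1.0%) / 23.2% = 0.685
Highest: Thornfield (0.803).

Thornfield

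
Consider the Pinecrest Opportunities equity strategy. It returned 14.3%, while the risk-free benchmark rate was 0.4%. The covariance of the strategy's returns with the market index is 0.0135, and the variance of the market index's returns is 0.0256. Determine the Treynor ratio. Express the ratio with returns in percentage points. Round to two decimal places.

26.36

β = Cov / Var = 0.0135 / 0.0256 = 0.5273
Treynor = (Rp − Rf) / β = (14.3% − 0.4%) / 0.5273 = 13.90 / 0.5273 = 26.3607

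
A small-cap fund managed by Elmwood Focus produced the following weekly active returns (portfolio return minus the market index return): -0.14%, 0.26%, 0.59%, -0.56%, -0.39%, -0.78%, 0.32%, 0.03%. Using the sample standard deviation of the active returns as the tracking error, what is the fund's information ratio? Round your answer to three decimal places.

μ = (-0.14 + 0.26 + 0.59 − 0.56 − 0.39 − 0.78 + 0.32 + 0.03) / 8 = -0.0838%
Σ(r − μ)² = (-0.14 − (-0.0838))² + (0.26 − (-0.0838))² + (0.59 − (-0.0838))² + … = 1.5566
σ = √[1.5566 / 7] = 0.4716%
IR = μ / tracking error = -0.0838 / 0.4716 = -0.1777

-0.178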